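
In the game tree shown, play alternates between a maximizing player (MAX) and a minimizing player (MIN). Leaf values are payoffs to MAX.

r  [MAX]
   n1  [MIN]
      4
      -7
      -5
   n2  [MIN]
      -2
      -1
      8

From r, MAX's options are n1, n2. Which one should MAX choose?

n1 (MIN): min(4, -7, -5) = -7
n2 (MIN): min(-2, -1, 8) = -2
r (MAX): max(-7, -2) = -2
MAX at r wants the highest of {n1=-7, n2=-2}, so chooses n2.

n2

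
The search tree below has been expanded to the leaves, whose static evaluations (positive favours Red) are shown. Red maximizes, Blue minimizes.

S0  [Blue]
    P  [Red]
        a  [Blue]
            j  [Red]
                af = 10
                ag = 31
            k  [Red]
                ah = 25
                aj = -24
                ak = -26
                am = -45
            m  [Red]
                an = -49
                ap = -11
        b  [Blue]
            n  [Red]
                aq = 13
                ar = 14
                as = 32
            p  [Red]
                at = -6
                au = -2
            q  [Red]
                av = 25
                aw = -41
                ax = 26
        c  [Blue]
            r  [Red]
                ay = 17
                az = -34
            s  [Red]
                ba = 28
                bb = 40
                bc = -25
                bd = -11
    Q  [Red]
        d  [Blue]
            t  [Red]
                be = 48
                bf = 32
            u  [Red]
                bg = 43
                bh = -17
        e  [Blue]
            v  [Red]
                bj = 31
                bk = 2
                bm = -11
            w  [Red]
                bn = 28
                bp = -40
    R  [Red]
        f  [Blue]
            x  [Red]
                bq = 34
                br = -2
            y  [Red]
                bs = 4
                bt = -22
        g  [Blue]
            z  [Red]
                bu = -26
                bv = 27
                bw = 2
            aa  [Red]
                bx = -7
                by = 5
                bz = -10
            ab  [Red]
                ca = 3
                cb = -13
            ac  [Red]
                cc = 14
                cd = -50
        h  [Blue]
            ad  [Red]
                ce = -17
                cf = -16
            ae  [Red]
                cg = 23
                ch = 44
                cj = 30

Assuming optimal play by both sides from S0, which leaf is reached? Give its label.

j (Red): max(10, 31) = 31
k (Red): max(25, -24, -26, -45) = 25
m (Red): max(-49, -11) = -11
a (Blue): min(31, 25, -11) = -11
n (Red): max(13, 14, 32) = 32
p (Red): max(-6, -2) = -2
q (Red): max(25, -41, 26) = 26
b (Blue): min(32, -2, 26) = -2
r (Red): max(17, -34) = 17
s (Red): max(28, 40, -25, -11) = 40
c (Blue): min(17, 40) = 17
P (Red): max(-11, -2, 17) = 17
t (Red): max(48, 32) = 48
u (Red): max(43, -17) = 43
d (Blue): min(48, 43) = 43
v (Red): max(31, 2, -11) = 31
w (Red): max(28, -40) = 28
e (Blue): min(31, 28) = 28
Q (Red): max(43, 28) = 43
x (Red): max(34, -2) = 34
y (Red): max(4, -22) = 4
f (Blue): min(34, 4) = 4
z (Red): max(-26, 27, 2) = 27
aa (Red): max(-7, 5, -10) = 5
ab (Red): max(3, -13) = 3
ac (Red): max(14, -50) = 14
g (Blue): min(27, 5, 3, 14) = 3
ad (Red): max(-17, -16) = -16
ae (Red): max(23, 44, 30) = 44
h (Blue): min(-16, 44) = -16
R (Red): max(4, 3, -16) = 4
S0 (Blue): min(17, 43, 4) = 4
At S0, Blue picks R (lowest: 4).
At R, Red picks f (highest: 4).
At f, Blue picks y (lowest: 4).
At y, Red picks bs (highest: 4).
Terminal value 4.

bs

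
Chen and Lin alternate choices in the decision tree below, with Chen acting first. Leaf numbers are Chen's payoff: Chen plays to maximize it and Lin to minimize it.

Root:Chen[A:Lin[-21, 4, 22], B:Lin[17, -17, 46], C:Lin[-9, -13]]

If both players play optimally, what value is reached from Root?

A (Lin): min(-21, 4, 22) = -21
B (Lin): min(17, -17, 46) = -17
C (Lin): min(-9, -13) = -13
Root (Chen): max(-21, -17, -13) = -13

-13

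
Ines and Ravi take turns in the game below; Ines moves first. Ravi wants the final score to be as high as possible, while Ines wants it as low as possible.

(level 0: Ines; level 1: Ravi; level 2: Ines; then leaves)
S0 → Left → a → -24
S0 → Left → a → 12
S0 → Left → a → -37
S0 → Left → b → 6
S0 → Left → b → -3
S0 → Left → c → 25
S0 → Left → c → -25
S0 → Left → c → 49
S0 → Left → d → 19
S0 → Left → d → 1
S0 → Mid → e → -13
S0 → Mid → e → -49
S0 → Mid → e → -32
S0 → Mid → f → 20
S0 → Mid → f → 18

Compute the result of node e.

e (Ines): min(-13, -49, -32) = -49

-49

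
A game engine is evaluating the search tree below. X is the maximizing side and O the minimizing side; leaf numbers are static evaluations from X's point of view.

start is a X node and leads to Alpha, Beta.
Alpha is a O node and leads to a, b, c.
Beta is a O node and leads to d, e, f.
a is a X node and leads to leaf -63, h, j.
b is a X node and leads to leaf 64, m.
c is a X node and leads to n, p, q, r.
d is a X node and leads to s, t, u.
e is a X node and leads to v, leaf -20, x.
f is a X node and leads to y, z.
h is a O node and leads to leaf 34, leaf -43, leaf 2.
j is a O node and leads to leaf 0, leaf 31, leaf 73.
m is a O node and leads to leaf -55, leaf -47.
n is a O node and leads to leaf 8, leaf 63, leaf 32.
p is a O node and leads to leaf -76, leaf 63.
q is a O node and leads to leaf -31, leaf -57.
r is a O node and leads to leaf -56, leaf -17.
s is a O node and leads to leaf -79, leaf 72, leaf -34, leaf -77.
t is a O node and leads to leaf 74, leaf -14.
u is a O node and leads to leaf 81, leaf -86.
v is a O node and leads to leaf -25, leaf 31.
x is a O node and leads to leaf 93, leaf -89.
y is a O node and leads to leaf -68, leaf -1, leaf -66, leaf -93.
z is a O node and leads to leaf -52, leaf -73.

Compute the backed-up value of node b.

64

m (O): min(-55, -47) = -55
b (X): max(64, -55) = 64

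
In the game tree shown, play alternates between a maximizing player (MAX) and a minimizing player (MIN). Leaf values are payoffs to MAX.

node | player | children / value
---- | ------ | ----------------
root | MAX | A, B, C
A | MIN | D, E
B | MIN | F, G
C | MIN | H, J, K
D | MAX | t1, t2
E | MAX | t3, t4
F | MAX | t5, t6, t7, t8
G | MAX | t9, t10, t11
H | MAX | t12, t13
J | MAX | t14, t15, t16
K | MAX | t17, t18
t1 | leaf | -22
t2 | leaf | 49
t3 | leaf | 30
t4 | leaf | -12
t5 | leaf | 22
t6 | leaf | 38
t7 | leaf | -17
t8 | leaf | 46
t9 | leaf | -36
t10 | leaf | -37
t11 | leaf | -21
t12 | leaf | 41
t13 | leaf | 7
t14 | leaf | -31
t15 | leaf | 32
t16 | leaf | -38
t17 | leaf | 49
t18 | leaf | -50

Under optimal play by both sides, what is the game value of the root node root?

D (MAX): max(-22, 49) = 49
E (MAX): max(30, -12) = 30
A (MIN): min(49, 30) = 30
F (MAX): max(22, 38, -17, 46) = 46
G (MAX): max(-36, -37, -21) = -21
B (MIN): min(46, -21) = -21
H (MAX): max(41, 7) = 41
J (MAX): max(-31, 32, -38) = 32
K (MAX): max(49, -50) = 49
C (MIN): min(41, 32, 49) = 32
root (MAX): max(30, -21, 32) = 32

32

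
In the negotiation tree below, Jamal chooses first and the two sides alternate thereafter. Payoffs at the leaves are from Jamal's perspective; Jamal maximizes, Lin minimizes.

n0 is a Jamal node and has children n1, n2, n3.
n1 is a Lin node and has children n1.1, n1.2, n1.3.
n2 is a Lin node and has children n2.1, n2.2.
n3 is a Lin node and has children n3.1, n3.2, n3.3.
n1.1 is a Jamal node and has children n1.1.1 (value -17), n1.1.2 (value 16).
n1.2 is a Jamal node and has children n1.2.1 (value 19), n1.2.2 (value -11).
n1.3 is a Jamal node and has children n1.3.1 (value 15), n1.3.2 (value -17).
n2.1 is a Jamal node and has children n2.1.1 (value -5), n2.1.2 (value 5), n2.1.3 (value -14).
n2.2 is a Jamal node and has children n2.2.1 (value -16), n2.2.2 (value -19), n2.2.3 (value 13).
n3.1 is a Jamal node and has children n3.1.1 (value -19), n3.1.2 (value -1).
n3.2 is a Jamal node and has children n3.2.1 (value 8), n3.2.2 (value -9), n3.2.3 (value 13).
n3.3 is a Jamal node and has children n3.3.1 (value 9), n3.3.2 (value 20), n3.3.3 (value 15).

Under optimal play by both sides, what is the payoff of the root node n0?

n1.1 (Jamal): max(-17, 16) = 16
n1.2 (Jamal): max(19, -11) = 19
n1.3 (Jamal): max(15, -17) = 15
n1 (Lin): min(16, 19, 15) = 15
n2.1 (Jamal): max(-5, 5, -14) = 5
n2.2 (Jamal): max(-16, -19, 13) = 13
n2 (Lin): min(5, 13) = 5
n3.1 (Jamal): max(-19, -1) = -1
n3.2 (Jamal): max(8, -9, 13) = 13
n3.3 (Jamal): max(9, 20, 15) = 20
n3 (Lin): min(-1, 13, 20) = -1
n0 (Jamal): max(15, 5, -1) = 15

15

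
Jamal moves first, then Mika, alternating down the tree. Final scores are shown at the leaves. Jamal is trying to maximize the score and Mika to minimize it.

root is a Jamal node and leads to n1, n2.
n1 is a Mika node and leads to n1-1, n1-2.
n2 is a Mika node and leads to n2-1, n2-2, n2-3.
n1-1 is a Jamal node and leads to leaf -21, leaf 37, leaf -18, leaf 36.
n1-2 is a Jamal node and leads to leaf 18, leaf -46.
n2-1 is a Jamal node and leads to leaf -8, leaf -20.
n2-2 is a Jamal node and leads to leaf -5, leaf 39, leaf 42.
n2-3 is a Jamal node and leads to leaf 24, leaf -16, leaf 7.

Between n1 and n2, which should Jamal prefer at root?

n1-1 (Jamal): max(-21, 37, -18, 36) = 37
n1-2 (Jamal): max(18, -46) = 18
n1 (Mika): min(37, 18) = 18
n2-1 (Jamal): max(-8, -20) = -8
n2-2 (Jamal): max(-5, 39, 42) = 42
n2-3 (Jamal): max(24, -16, 7) = 24
n2 (Mika): min(-8, 42, 24) = -8
Jamal prefers the higher value; n1=18, n2=-8. n1 is better since 18 > -8.

n1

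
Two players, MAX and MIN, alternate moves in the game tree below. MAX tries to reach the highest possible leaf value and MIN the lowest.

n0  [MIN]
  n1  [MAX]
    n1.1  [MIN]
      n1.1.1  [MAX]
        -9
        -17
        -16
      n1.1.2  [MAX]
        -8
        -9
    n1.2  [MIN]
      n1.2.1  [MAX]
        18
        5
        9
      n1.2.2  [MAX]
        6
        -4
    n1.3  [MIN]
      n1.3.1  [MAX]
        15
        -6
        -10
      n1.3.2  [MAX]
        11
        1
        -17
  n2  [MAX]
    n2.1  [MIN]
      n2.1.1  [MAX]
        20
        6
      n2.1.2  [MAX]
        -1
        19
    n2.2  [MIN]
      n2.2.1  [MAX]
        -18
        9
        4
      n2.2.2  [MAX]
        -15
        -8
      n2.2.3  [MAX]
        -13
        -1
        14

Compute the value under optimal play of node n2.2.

n2.2.1 (MAX): max(-18, 9, 4) = 9
n2.2.2 (MAX): max(-15, -8) = -8
n2.2.3 (MAX): max(-13, -1, 14) = 14
n2.2 (MIN): min(9, -8, 14) = -8

-8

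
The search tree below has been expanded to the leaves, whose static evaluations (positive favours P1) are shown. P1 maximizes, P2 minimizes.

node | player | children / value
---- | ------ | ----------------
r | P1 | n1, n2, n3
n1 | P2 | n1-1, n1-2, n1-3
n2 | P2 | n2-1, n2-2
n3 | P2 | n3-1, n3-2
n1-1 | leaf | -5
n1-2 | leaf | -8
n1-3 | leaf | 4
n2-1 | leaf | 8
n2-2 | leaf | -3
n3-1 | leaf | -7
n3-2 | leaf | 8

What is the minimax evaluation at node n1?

n1 (P2): min(-5, -8, 4) = -8

-8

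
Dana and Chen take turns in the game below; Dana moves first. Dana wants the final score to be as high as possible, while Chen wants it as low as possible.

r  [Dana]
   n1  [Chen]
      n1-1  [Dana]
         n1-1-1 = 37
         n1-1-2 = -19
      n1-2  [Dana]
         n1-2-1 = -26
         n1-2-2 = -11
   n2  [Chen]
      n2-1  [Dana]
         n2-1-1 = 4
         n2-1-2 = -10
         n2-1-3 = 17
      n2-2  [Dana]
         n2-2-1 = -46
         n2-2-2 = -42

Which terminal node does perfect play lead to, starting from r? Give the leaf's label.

n1-1 (Dana): max(37, -19) = 37
n1-2 (Dana): max(-26, -11) = -11
n1 (Chen): min(37, -11) = -11
n2-1 (Dana): max(4, -10, 17) = 17
n2-2 (Dana): max(-46, -42) = -42
n2 (Chen): min(17, -42) = -42
r (Dana): max(-11, -42) = -11
At r, Dana picks n1 (highest: -11).
At n1, Chen picks n1-2 (lowest: -11).
At n1-2, Dana picks n1-2-2 (highest: -11).
Terminal value -11.

n1-2-2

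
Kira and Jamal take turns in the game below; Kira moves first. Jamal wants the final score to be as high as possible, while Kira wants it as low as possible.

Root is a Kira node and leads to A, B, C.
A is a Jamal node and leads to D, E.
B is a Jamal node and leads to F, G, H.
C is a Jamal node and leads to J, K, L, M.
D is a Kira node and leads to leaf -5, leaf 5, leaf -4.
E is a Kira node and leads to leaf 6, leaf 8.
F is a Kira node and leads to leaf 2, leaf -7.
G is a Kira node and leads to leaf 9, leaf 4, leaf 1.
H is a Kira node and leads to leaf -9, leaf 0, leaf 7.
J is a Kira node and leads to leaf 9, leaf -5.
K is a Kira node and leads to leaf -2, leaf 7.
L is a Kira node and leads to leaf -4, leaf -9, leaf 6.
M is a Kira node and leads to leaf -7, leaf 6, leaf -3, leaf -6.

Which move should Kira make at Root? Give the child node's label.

D (Kira): min(-5, 5, -4) = -5
E (Kira): min(6, 8) = 6
A (Jamal): max(-5, 6) = 6
F (Kira): min(2, -7) = -7
G (Kira): min(9, 4, 1) = 1
H (Kira): min(-9, 0, 7) = -9
B (Jamal): max(-7, 1, -9) = 1
J (Kira): min(9, -5) = -5
K (Kira): min(-2, 7) = -2
L (Kira): min(-4, -9, 6) = -9
M (Kira): min(-7, 6, -3, -6) = -7
C (Jamal): max(-5, -2, -9, -7) = -2
Root (Kira): min(6, 1, -2) = -2
Kira at Root wants the lowest of {A=6, B=1, C=-2}, so chooses C.

C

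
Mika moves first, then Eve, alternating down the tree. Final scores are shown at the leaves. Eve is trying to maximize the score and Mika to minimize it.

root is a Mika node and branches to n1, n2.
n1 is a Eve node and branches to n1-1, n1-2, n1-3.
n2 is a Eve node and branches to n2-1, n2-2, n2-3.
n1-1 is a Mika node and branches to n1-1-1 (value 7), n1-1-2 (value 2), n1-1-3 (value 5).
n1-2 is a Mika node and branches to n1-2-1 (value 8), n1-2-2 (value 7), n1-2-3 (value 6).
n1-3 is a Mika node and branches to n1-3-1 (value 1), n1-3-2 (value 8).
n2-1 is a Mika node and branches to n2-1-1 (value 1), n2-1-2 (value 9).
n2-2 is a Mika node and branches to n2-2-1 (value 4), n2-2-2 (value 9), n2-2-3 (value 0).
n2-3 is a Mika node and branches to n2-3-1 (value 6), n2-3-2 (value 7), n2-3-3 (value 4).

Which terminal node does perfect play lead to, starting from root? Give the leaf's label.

n1-1 (Mika): min(7, 2, 5) = 2
n1-2 (Mika): min(8, 7, 6) = 6
n1-3 (Mika): min(1, 8) = 1
n1 (Eve): max(2, 6, 1) = 6
n2-1 (Mika): min(1, 9) = 1
n2-2 (Mika): min(4, 9, 0) = 0
n2-3 (Mika): min(6, 7, 4) = 4
n2 (Eve): max(1, 0, 4) = 4
root (Mika): min(6, 4) = 4
At root, Mika picks n2 (lowest: 4).
At n2, Eve picks n2-3 (highest: 4).
At n2-3, Mika picks n2-3-3 (lowest: 4).
Terminal value 4.

n2-3-3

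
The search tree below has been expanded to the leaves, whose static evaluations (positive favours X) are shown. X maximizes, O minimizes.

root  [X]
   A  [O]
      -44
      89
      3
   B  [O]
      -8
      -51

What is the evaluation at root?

-44

A (O): min(-44, 89, 3) = -44
B (O): min(-8, -51) = -51
root (X): max(-44, -51) = -44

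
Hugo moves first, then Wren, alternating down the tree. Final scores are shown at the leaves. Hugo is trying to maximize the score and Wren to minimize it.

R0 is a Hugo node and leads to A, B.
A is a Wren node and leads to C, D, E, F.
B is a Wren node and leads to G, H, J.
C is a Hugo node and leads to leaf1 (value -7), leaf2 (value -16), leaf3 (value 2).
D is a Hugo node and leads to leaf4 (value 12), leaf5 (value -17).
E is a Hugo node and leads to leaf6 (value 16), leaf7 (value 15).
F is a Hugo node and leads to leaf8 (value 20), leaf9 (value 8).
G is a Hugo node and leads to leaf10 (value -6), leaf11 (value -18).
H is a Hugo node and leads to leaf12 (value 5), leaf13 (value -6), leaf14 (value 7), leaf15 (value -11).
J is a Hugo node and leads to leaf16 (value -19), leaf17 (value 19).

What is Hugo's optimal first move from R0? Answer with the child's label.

C (Hugo): max(-7, -16, 2) = 2
D (Hugo): max(12, -17) = 12
E (Hugo): max(16, 15) = 16
F (Hugo): max(20, 8) = 20
A (Wren): min(2, 12, 16, 20) = 2
G (Hugo): max(-6, -18) = -6
H (Hugo): max(5, -6, 7, -11) = 7
J (Hugo): max(-19, 19) = 19
B (Wren): min(-6, 7, 19) = -6
R0 (Hugo): max(2, -6) = 2
Hugo at R0 wants the highest of {A=2, B=-6}, so chooses A.

A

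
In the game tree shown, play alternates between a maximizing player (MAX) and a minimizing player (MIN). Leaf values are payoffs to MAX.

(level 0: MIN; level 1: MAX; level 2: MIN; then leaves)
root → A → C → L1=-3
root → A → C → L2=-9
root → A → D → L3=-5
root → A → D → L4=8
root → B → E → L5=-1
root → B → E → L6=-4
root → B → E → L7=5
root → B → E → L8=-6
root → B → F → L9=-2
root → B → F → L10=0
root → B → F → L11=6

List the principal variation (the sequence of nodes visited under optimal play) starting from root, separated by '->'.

C (MIN): min(-3, -9) = -9
D (MIN): min(-5, 8) = -5
A (MAX): max(-9, -5) = -5
E (MIN): min(-1, -4, 5, -6) = -6
F (MIN): min(-2, 0, 6) = -2
B (MAX): max(-6, -2) = -2
root (MIN): min(-5, -2) = -5
At root, MIN picks A (lowest: -5).
At A, MAX picks D (highest: -5).
At D, MIN picks L3 (lowest: -5).
Terminal value -5.

root -> A -> D -> L3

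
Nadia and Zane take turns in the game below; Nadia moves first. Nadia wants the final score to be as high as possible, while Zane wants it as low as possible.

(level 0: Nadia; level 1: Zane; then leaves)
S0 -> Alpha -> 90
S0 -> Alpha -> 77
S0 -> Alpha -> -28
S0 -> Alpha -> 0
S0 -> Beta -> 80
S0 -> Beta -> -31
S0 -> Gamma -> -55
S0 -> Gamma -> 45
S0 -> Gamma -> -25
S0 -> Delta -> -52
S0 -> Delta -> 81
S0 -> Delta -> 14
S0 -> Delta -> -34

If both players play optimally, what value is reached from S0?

-28

Alpha (Zane): min(90, 77, -28, 0) = -28
Beta (Zane): min(80, -31) = -31
Gamma (Zane): min(-55, 45, -25) = -55
Delta (Zane): min(-52, 81, 14, -34) = -52
S0 (Nadia): max(-28, -31, -55, -52) = -28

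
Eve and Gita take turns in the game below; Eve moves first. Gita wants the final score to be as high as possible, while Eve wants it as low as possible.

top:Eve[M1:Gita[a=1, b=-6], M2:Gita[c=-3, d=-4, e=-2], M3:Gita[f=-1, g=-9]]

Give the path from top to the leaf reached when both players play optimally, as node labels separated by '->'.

top -> M2 -> e

M1 (Gita): max(1, -6) = 1
M2 (Gita): max(-3, -4, -2) = -2
M3 (Gita): max(-1, -9) = -1
top (Eve): min(1, -2, -1) = -2
At top, Eve picks M2 (lowest: -2).
At M2, Gita picks e (highest: -2).
Terminal value -2.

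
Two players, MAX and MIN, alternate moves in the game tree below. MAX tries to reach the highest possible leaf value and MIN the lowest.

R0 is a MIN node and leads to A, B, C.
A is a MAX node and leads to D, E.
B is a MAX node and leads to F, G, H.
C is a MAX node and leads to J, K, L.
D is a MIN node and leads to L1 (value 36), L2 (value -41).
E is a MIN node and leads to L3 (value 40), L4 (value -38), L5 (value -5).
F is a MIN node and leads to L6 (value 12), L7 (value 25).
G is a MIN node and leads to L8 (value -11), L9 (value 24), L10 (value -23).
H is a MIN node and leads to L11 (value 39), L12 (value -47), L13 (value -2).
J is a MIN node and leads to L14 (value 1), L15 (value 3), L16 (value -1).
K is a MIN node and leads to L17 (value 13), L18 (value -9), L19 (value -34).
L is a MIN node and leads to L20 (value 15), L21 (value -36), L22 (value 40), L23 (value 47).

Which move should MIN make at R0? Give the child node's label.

A

D (MIN): min(36, -41) = -41
E (MIN): min(40, -38, -5) = -38
A (MAX): max(-41, -38) = -38
F (MIN): min(12, 25) = 12
G (MIN): min(-11, 24, -23) = -23
H (MIN): min(39, -47, -2) = -47
B (MAX): max(12, -23, -47) = 12
J (MIN): min(1, 3, -1) = -1
K (MIN): min(13, -9, -34) = -34
L (MIN): min(15, -36, 40, 47) = -36
C (MAX): max(-1, -34, -36) = -1
R0 (MIN): min(-38, 12, -1) = -38
MIN at R0 wants the lowest of {A=-38, B=12, C=-1}, so chooses A.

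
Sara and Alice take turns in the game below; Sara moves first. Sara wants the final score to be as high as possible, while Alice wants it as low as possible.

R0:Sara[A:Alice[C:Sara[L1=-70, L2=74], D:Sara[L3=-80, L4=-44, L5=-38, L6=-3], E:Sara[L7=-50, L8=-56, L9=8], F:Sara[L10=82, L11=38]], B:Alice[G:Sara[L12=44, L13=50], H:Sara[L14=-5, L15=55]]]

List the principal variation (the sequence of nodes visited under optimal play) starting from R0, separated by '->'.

C (Sara): max(-70, 74) = 74
D (Sara): max(-80, -44, -38, -3) = -3
E (Sara): max(-50, -56, 8) = 8
F (Sara): max(82, 38) = 82
A (Alice): min(74, -3, 8, 82) = -3
G (Sara): max(44, 50) = 50
H (Sara): max(-5, 55) = 55
B (Alice): min(50, 55) = 50
R0 (Sara): max(-3, 50) = 50
At R0, Sara picks B (highest: 50).
At B, Alice picks G (lowest: 50).
At G, Sara picks L13 (highest: 50).
Terminal value 50.

R0 -> B -> G -> L13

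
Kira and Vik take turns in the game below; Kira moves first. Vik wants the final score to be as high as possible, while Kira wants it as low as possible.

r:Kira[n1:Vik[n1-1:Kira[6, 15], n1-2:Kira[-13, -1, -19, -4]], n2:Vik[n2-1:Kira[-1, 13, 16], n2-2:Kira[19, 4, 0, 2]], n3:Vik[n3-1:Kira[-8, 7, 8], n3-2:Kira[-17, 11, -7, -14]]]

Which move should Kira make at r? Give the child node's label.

n3

n1-1 (Kira): min(6, 15) = 6
n1-2 (Kira): min(-13, -1, -19, -4) = -19
n1 (Vik): max(6, -19) = 6
n2-1 (Kira): min(-1, 13, 16) = -1
n2-2 (Kira): min(19, 4, 0, 2) = 0
n2 (Vik): max(-1, 0) = 0
n3-1 (Kira): min(-8, 7, 8) = -8
n3-2 (Kira): min(-17, 11, -7, -14) = -17
n3 (Vik): max(-8, -17) = -8
r (Kira): min(6, 0, -8) = -8
Kira at r wants the lowest of {n1=6, n2=0, n3=-8}, so chooses n3.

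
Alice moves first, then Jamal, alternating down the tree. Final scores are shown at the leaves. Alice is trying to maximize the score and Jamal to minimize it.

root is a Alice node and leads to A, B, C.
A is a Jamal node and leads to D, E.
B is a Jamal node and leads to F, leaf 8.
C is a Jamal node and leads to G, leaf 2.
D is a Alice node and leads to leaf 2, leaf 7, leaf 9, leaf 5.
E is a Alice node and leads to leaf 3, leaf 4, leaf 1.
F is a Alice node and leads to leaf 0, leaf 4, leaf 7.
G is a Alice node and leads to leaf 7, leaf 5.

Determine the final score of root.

7

D (Alice): max(2, 7, 9, 5) = 9
E (Alice): max(3, 4, 1) = 4
A (Jamal): min(9, 4) = 4
F (Alice): max(0, 4, 7) = 7
B (Jamal): min(7, 8) = 7
G (Alice): max(7, 5) = 7
C (Jamal): min(7, 2) = 2
root (Alice): max(4, 7, 2) = 7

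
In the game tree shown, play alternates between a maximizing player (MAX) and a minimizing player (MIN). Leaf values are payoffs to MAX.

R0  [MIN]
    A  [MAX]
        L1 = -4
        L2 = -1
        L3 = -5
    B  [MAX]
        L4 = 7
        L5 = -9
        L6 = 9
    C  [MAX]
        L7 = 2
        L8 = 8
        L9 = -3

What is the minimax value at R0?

A (MAX): max(-4, -1, -5) = -1
B (MAX): max(7, -9, 9) = 9
C (MAX): max(2, 8, -3) = 8
R0 (MIN): min(-1, 9, 8) = -1

-1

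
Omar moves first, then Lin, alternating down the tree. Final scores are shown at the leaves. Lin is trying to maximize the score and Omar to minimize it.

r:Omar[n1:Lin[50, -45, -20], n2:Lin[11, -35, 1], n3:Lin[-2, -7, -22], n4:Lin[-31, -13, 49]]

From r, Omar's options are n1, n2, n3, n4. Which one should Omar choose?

n3

n1 (Lin): max(50, -45, -20) = 50
n2 (Lin): max(11, -35, 1) = 11
n3 (Lin): max(-2, -7, -22) = -2
n4 (Lin): max(-31, -13, 49) = 49
r (Omar): min(50, 11, -2, 49) = -2
Omar at r wants the lowest of {n1=50, n2=11, n3=-2, n4=49}, so chooses n3.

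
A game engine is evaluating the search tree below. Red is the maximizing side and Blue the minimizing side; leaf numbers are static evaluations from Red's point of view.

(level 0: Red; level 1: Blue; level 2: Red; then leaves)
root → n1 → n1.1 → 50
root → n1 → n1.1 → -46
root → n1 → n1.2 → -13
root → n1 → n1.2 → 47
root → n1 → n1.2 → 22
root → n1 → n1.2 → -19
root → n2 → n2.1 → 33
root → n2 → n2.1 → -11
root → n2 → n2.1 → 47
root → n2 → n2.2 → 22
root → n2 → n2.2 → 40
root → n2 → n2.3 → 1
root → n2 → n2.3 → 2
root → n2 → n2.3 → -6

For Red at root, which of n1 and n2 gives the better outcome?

n1.1 (Red): max(50, -46) = 50
n1.2 (Red): max(-13, 47, 22, -19) = 47
n1 (Blue): min(50, 47) = 47
n2.1 (Red): max(33, -11, 47) = 47
n2.2 (Red): max(22, 40) = 40
n2.3 (Red): max(1, 2, -6) = 2
n2 (Blue): min(47, 40, 2) = 2
Red prefers the higher value; n1=47, n2=2. n1 is better since 47 > 2.

n1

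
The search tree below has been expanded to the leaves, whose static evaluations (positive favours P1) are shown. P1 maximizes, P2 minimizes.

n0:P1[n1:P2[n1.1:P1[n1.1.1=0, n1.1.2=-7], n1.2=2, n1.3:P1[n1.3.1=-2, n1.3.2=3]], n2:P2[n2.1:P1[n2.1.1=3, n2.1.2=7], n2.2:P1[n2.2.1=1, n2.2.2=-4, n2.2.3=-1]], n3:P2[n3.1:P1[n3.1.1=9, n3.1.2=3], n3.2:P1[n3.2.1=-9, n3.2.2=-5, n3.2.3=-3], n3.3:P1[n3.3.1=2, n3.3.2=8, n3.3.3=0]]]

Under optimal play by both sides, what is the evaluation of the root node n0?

n1.1 (P1): max(0, -7) = 0
n1.3 (P1): max(-2, 3) = 3
n1 (P2): min(0, 2, 3) = 0
n2.1 (P1): max(3, 7) = 7
n2.2 (P1): max(1, -4, -1) = 1
n2 (P2): min(7, 1) = 1
n3.1 (P1): max(9, 3) = 9
n3.2 (P1): max(-9, -5, -3) = -3
n3.3 (P1): max(2, 8, 0) = 8
n3 (P2): min(9, -3, 8) = -3
n0 (P1): max(0, 1, -3) = 1

1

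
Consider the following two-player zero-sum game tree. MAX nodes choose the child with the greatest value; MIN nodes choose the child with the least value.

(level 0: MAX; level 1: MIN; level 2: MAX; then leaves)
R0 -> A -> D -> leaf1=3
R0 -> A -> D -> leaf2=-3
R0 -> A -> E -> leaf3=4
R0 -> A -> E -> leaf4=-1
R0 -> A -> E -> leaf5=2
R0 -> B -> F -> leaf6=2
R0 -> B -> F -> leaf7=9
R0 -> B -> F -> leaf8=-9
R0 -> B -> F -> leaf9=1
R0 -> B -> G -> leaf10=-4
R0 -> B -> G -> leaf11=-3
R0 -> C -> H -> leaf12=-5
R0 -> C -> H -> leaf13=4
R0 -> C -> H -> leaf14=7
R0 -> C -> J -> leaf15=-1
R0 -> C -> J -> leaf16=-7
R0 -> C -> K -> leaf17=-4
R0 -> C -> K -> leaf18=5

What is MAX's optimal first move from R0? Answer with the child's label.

D (MAX): max(3, -3) = 3
E (MAX): max(4, -1, 2) = 4
A (MIN): min(3, 4) = 3
F (MAX): max(2, 9, -9, 1) = 9
G (MAX): max(-4, -3) = -3
B (MIN): min(9, -3) = -3
H (MAX): max(-5, 4, 7) = 7
J (MAX): max(-1, -7) = -1
K (MAX): max(-4, 5) = 5
C (MIN): min(7, -1, 5) = -1
R0 (MAX): max(3, -3, -1) = 3
MAX at R0 wants the highest of {A=3, B=-3, C=-1}, so chooses A.

A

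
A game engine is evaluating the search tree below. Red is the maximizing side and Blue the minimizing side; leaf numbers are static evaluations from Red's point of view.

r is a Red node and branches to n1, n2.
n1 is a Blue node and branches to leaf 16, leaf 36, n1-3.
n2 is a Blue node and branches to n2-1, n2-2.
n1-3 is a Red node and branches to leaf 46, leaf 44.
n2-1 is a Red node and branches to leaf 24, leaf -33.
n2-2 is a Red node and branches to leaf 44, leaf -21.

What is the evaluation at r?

24

n1-3 (Red): max(46, 44) = 46
n1 (Blue): min(16, 36, 46) = 16
n2-1 (Red): max(24, -33) = 24
n2-2 (Red): max(44, -21) = 44
n2 (Blue): min(24, 44) = 24
r (Red): max(16, 24) = 24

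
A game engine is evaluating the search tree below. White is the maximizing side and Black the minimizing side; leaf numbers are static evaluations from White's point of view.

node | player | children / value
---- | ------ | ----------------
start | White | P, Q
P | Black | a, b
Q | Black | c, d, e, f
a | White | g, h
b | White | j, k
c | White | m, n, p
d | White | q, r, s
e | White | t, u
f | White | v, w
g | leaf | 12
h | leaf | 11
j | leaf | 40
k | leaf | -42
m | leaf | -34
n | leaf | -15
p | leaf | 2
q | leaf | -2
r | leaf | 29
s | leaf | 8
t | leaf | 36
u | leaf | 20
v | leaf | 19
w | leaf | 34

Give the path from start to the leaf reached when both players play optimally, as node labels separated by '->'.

start -> P -> a -> g

a (White): max(12, 11) = 12
b (White): max(40, -42) = 40
P (Black): min(12, 40) = 12
c (White): max(-34, -15, 2) = 2
d (White): max(-2, 29, 8) = 29
e (White): max(36, 20) = 36
f (White): max(19, 34) = 34
Q (Black): min(2, 29, 36, 34) = 2
start (White): max(12, 2) = 12
At start, White picks P (highest: 12).
At P, Black picks a (lowest: 12).
At a, White picks g (highest: 12).
Terminal value 12.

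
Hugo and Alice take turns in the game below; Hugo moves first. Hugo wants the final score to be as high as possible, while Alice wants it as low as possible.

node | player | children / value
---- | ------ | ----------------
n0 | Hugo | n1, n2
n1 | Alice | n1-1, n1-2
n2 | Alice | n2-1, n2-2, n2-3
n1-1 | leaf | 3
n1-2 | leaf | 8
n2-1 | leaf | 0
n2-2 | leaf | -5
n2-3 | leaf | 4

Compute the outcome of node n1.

3

n1 (Alice): min(3, 8) = 3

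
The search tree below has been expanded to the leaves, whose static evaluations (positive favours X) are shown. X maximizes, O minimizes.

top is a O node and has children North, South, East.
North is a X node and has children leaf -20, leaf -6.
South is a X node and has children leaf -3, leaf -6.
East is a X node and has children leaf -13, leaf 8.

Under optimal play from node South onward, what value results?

South (X): max(-3, -6) = -3

-3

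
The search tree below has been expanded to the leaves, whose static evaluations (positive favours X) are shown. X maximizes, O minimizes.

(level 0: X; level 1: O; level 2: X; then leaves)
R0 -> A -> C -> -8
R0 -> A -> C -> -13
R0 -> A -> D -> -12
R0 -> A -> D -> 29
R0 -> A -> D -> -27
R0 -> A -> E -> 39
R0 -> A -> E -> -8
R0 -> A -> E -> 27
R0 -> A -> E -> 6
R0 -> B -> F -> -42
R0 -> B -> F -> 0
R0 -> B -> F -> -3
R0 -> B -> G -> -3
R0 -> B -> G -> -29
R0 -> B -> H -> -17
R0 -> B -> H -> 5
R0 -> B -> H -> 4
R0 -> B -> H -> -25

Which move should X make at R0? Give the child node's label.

B

C (X): max(-8, -13) = -8
D (X): max(-12, 29, -27) = 29
E (X): max(39, -8, 27, 6) = 39
A (O): min(-8, 29, 39) = -8
F (X): max(-42, 0, -3) = 0
G (X): max(-3, -29) = -3
H (X): max(-17, 5, 4, -25) = 5
B (O): min(0, -3, 5) = -3
R0 (X): max(-8, -3) = -3
X at R0 wants the highest of {A=-8, B=-3}, so chooses B.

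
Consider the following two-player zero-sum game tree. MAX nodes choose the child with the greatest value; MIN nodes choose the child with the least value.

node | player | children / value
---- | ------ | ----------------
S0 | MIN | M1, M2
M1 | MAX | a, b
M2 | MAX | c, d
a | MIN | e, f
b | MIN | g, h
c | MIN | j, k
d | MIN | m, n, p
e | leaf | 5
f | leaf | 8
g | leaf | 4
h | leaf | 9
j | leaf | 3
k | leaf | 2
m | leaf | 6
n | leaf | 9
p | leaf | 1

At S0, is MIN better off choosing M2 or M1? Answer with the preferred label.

M2

c (MIN): min(3, 2) = 2
d (MIN): min(6, 9, 1) = 1
M2 (MAX): max(2, 1) = 2
a (MIN): min(5, 8) = 5
b (MIN): min(4, 9) = 4
M1 (MAX): max(5, 4) = 5
MIN prefers the lower value; M2=2, M1=5. M2 is better since 2 < 5.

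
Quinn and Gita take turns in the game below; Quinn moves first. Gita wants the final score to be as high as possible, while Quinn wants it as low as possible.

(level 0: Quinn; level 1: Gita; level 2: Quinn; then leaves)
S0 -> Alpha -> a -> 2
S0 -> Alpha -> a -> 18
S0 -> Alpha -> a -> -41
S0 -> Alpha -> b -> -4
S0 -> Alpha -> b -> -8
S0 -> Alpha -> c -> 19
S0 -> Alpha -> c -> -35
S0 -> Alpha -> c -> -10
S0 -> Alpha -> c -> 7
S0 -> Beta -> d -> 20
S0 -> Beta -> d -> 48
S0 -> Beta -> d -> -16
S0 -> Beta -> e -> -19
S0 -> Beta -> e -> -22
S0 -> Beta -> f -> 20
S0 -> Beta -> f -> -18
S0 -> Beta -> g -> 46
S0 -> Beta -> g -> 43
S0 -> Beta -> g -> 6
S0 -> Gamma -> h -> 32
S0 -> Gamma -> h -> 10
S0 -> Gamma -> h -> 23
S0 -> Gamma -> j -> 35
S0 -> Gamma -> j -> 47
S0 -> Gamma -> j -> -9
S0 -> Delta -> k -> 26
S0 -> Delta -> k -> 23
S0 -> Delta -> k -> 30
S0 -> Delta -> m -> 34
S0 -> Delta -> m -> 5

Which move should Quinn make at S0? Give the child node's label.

a (Quinn): min(2, 18, -41) = -41
b (Quinn): min(-4, -8) = -8
c (Quinn): min(19, -35, -10, 7) = -35
Alpha (Gita): max(-41, -8, -35) = -8
d (Quinn): min(20, 48, -16) = -16
e (Quinn): min(-19, -22) = -22
f (Quinn): min(20, -18) = -18
g (Quinn): min(46, 43, 6) = 6
Beta (Gita): max(-16, -22, -18, 6) = 6
h (Quinn): min(32, 10, 23) = 10
j (Quinn): min(35, 47, -9) = -9
Gamma (Gita): max(10, -9) = 10
k (Quinn): min(26, 23, 30) = 23
m (Quinn): min(34, 5) = 5
Delta (Gita): max(23, 5) = 23
S0 (Quinn): min(-8, 6, 10, 23) = -8
Quinn at S0 wants the lowest of {Alpha=-8, Beta=6, Gamma=10, Delta=23}, so chooses Alpha.

Alpha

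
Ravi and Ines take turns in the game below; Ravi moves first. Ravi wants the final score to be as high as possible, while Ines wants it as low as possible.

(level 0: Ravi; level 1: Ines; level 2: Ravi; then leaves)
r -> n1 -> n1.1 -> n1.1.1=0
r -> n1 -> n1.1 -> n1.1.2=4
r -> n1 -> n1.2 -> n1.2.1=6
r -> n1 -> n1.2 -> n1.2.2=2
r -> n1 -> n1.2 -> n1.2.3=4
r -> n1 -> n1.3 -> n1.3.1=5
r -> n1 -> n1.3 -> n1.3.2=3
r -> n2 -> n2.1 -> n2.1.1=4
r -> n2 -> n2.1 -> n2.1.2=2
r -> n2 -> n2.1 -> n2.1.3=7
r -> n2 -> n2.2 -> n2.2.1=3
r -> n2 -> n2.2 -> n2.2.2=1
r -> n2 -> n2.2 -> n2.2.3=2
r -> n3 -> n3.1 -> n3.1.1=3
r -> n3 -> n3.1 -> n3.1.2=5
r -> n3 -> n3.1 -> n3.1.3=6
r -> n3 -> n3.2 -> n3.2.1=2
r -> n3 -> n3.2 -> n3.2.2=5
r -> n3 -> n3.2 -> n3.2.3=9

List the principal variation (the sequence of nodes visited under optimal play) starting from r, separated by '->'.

r -> n3 -> n3.1 -> n3.1.3

n1.1 (Ravi): max(0, 4) = 4
n1.2 (Ravi): max(6, 2, 4) = 6
n1.3 (Ravi): max(5, 3) = 5
n1 (Ines): min(4, 6, 5) = 4
n2.1 (Ravi): max(4, 2, 7) = 7
n2.2 (Ravi): max(3, 1, 2) = 3
n2 (Ines): min(7, 3) = 3
n3.1 (Ravi): max(3, 5, 6) = 6
n3.2 (Ravi): max(2, 5, 9) = 9
n3 (Ines): min(6, 9) = 6
r (Ravi): max(4, 3, 6) = 6
At r, Ravi picks n3 (highest: 6).
At n3, Ines picks n3.1 (lowest: 6).
At n3.1, Ravi picks n3.1.3 (highest: 6).
Terminal value 6.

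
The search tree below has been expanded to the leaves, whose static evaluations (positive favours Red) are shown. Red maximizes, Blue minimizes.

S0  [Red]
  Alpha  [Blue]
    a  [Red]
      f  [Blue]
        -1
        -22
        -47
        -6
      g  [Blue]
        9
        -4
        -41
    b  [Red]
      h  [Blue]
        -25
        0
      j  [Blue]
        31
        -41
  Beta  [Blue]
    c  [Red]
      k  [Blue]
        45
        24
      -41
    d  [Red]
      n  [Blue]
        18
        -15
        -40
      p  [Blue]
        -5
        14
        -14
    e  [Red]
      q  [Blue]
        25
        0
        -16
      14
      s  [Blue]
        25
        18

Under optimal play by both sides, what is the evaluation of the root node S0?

-14

f (Blue): min(-1, -22, -47, -6) = -47
g (Blue): min(9, -4, -41) = -41
a (Red): max(-47, -41) = -41
h (Blue): min(-25, 0) = -25
j (Blue): min(31, -41) = -41
b (Red): max(-25, -41) = -25
Alpha (Blue): min(-41, -25) = -41
k (Blue): min(45, 24) = 24
c (Red): max(24, -41) = 24
n (Blue): min(18, -15, -40) = -40
p (Blue): min(-5, 14, -14) = -14
d (Red): max(-40, -14) = -14
q (Blue): min(25, 0, -16) = -16
s (Blue): min(25, 18) = 18
e (Red): max(-16, 14, 18) = 18
Beta (Blue): min(24, -14, 18) = -14
S0 (Red): max(-41, -14) = -14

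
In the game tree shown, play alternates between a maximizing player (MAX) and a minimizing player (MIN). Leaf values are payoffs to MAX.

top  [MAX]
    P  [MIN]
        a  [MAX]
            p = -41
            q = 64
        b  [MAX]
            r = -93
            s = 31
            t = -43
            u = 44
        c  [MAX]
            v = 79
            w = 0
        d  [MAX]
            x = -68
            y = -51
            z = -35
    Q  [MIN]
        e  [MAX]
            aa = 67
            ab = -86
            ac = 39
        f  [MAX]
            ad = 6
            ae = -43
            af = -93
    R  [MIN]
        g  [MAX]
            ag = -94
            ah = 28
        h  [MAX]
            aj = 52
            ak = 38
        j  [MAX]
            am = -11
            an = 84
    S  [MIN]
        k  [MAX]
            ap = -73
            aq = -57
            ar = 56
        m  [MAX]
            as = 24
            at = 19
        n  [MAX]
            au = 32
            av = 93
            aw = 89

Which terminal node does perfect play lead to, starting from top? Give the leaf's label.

a (MAX): max(-41, 64) = 64
b (MAX): max(-93, 31, -43, 44) = 44
c (MAX): max(79, 0) = 79
d (MAX): max(-68, -51, -35) = -35
P (MIN): min(64, 44, 79, -35) = -35
e (MAX): max(67, -86, 39) = 67
f (MAX): max(6, -43, -93) = 6
Q (MIN): min(67, 6) = 6
g (MAX): max(-94, 28) = 28
h (MAX): max(52, 38) = 52
j (MAX): max(-11, 84) = 84
R (MIN): min(28, 52, 84) = 28
k (MAX): max(-73, -57, 56) = 56
m (MAX): max(24, 19) = 24
n (MAX): max(32, 93, 89) = 93
S (MIN): min(56, 24, 93) = 24
top (MAX): max(-35, 6, 28, 24) = 28
At top, MAX picks R (highest: 28).
At R, MIN picks g (lowest: 28).
At g, MAX picks ah (highest: 28).
Terminal value 28.

ah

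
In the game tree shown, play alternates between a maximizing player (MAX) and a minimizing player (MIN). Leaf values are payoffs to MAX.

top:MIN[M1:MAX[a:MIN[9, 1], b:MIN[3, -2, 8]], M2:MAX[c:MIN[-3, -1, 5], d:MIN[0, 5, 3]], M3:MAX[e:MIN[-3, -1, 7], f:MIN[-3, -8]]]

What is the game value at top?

-3

a (MIN): min(9, 1) = 1
b (MIN): min(3, -2, 8) = -2
M1 (MAX): max(1, -2) = 1
c (MIN): min(-3, -1, 5) = -3
d (MIN): min(0, 5, 3) = 0
M2 (MAX): max(-3, 0) = 0
e (MIN): min(-3, -1, 7) = -3
f (MIN): min(-3, -8) = -8
M3 (MAX): max(-3, -8) = -3
top (MIN): min(1, 0, -3) = -3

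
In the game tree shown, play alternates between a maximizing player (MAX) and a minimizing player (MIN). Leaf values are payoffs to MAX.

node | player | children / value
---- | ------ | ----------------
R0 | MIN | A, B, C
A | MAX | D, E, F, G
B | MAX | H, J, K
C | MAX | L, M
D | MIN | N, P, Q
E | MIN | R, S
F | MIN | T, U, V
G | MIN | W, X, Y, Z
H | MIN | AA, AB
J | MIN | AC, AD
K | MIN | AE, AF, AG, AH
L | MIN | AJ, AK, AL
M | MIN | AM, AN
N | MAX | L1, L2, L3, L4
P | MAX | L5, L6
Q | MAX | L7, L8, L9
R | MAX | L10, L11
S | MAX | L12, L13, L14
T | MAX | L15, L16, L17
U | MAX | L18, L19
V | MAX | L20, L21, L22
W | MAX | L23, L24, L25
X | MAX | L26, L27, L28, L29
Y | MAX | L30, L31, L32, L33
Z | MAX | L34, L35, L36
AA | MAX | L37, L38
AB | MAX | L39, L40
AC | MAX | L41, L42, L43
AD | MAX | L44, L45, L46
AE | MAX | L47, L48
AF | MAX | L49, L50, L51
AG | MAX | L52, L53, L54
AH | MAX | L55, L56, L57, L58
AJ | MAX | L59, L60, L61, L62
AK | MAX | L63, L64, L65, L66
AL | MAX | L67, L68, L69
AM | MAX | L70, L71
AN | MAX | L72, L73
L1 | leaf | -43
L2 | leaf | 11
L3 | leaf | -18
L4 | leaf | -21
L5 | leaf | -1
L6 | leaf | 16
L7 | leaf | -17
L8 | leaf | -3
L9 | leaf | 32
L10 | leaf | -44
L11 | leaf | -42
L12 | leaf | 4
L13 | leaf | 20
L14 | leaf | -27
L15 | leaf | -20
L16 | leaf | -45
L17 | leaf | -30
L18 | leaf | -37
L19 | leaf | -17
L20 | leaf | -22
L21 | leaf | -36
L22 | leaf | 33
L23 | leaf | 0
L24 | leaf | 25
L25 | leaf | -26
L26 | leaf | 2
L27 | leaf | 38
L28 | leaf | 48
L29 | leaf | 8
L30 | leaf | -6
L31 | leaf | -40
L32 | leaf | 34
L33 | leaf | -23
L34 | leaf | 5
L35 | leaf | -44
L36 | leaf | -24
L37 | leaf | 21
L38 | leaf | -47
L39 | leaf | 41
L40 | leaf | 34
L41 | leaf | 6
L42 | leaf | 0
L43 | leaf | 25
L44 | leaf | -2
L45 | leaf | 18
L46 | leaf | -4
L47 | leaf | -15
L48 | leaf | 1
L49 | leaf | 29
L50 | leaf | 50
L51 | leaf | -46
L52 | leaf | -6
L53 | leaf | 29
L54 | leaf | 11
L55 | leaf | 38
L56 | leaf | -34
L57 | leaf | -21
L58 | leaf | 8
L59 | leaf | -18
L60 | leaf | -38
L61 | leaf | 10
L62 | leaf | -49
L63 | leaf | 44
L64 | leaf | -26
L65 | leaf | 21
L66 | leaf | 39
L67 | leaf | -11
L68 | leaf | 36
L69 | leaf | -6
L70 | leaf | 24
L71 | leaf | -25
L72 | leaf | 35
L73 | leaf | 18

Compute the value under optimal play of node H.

21

AA (MAX): max(21, -47) = 21
AB (MAX): max(41, 34) = 41
H (MIN): min(21, 41) = 21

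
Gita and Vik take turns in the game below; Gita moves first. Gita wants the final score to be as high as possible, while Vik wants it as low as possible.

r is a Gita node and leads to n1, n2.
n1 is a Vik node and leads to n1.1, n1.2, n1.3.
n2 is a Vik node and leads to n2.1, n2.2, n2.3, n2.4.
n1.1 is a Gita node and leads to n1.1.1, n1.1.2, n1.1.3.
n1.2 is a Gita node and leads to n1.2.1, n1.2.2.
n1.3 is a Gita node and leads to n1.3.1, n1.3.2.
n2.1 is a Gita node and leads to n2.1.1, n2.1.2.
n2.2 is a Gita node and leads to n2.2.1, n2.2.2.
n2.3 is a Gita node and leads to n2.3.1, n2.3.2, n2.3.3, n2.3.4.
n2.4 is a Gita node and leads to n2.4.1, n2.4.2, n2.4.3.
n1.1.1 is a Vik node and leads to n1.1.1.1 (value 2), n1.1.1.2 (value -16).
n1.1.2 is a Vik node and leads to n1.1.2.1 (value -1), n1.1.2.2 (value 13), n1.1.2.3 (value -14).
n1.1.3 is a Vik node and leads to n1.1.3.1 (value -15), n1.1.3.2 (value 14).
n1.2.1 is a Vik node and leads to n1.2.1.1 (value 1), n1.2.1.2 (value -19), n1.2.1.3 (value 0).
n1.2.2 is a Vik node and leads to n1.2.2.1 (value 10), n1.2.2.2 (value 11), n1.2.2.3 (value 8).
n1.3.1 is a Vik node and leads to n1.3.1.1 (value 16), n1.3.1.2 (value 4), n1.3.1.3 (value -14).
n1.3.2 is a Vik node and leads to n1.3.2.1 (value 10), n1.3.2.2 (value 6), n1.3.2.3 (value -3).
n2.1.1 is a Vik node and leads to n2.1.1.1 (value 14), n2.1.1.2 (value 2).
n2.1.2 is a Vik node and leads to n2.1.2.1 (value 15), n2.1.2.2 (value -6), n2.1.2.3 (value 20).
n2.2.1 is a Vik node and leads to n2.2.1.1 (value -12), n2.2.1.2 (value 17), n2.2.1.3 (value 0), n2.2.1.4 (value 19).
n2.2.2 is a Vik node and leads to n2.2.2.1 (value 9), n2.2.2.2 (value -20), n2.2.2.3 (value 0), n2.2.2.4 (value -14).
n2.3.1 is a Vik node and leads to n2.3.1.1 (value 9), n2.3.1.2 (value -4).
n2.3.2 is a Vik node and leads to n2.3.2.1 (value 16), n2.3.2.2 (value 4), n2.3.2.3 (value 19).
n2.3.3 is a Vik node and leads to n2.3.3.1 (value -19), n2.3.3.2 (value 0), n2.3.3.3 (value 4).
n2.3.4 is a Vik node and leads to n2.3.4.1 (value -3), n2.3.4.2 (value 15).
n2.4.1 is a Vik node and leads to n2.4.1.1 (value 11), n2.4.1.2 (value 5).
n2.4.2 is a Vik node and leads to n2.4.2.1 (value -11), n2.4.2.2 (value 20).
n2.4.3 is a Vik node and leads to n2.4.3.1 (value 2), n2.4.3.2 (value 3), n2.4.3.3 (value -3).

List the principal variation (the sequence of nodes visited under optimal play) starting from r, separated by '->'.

n1.1.1 (Vik): min(2, -16) = -16
n1.1.2 (Vik): min(-1, 13, -14) = -14
n1.1.3 (Vik): min(-15, 14) = -15
n1.1 (Gita): max(-16, -14, -15) = -14
n1.2.1 (Vik): min(1, -19, 0) = -19
n1.2.2 (Vik): min(10, 11, 8) = 8
n1.2 (Gita): max(-19, 8) = 8
n1.3.1 (Vik): min(16, 4, -14) = -14
n1.3.2 (Vik): min(10, 6, -3) = -3
n1.3 (Gita): max(-14, -3) = -3
n1 (Vik): min(-14, 8, -3) = -14
n2.1.1 (Vik): min(14, 2) = 2
n2.1.2 (Vik): min(15, -6, 20) = -6
n2.1 (Gita): max(2, -6) = 2
n2.2.1 (Vik): min(-12, 17, 0, 19) = -12
n2.2.2 (Vik): min(9, -20, 0, -14) = -20
n2.2 (Gita): max(-12, -20) = -12
n2.3.1 (Vik): min(9, -4) = -4
n2.3.2 (Vik): min(16, 4, 19) = 4
n2.3.3 (Vik): min(-19, 0, 4) = -19
n2.3.4 (Vik): min(-3, 15) = -3
n2.3 (Gita): max(-4, 4, -19, -3) = 4
n2.4.1 (Vik): min(11, 5) = 5
n2.4.2 (Vik): min(-11, 20) = -11
n2.4.3 (Vik): min(2, 3, -3) = -3
n2.4 (Gita): max(5, -11, -3) = 5
n2 (Vik): min(2, -12, 4, 5) = -12
r (Gita): max(-14, -12) = -12
At r, Gita picks n2 (highest: -12).
At n2, Vik picks n2.2 (lowest: -12).
At n2.2, Gita picks n2.2.1 (highest: -12).
At n2.2.1, Vik picks n2.2.1.1 (lowest: -12).
Terminal value -12.

r -> n2 -> n2.2 -> n2.2.1 -> n2.2.1.1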